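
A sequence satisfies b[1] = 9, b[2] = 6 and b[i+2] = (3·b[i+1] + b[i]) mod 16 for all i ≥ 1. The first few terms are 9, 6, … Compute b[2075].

8

Computing terms: b[1] = 9,  b[2] = 6,  b[3] = 11,  b[4] = 7,  b[5] = 0,  b[6] = 7,  b[7] = 5,  b[8] = 6,  b[9] = 7,  b[10] = 11,  b[11] = 8,  b[12] = 3,  b[13] = 1,  b[14] = 6,  b[15] = 3,  b[16] = 15,  b[17] = 0,  b[18] = 15,  b[19] = 13,  b[20] = 6,  b[21] = 15,  b[22] = 3,  b[23] = 8,  b[24] = 11,  b[25] = 9,  b[26] = 6.
Since (b[25], b[26]) = (b[1], b[2]) = (9, 6) (two consecutive terms determine the rest), the sequence is periodic with period 24.
So b[2075] = b[1 + ((2075-1) mod 24)] = b[11] = 8.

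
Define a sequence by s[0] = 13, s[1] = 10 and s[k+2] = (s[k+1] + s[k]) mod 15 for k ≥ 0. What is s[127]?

s[0] = 13; s[1] = 10; s[2] = 8; s[3] = 3; s[4] = 11; s[5] = 14; s[6] = 10; s[7] = 9; s[8] = 4; s[9] = 13; s[10] = 2; s[11] = 0; s[12] = 2; s[13] = 2; s[14] = 4; s[15] = 6; s[16] = 10; s[17] = 1; s[18] = 11; s[19] = 12; s[20] = 8; s[21] = 5; s[22] = 13; s[23] = 3; s[24] = 1; s[25] = 4; s[26] = 5; s[27] = 9; s[28] = 14; s[29] = 8; s[30] = 7; s[31] = 0; s[32] = 7; s[33] = 7; s[34] = 14; s[35] = 6; s[36] = 5; s[37] = 11; s[38] = 1; s[39] = 12; s[40] = 13; s[41] = 10.
The sequence repeats with period 40.
(127 - 0) mod 40 = 7, so s[127] = s[7] = 9.

9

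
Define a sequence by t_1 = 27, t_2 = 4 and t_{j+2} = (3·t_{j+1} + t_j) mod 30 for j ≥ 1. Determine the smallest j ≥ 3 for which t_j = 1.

Computing terms: t_1 = 27,  t_2 = 4,  t_3 = 9,  t_4 = 1,  t_5 = 12,  t_6 = 7,  t_7 = 3,  t_8 = 16,  t_9 = 21,  t_{10} = 19,  t_{11} = 18,  t_{12} = 13,  t_{13} = 27,  t_{14} = 4.
Since (t_{13}, t_{14}) = (t_1, t_2) = (27, 4) (two consecutive terms determine the rest), the sequence is periodic with period 12.
The value 1 first appears (with j ≥ 3) at t_4.

4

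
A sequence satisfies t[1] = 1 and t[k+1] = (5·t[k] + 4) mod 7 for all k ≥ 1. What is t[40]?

4

Computing terms: t[1] = 1; t[2] = 2; t[3] = 0; t[4] = 4; t[5] = 3; t[6] = 5; t[7] = 1.
The sequence repeats with period 6.
So t[40] = t[1 + ((40-1) mod 6)] = t[4] = 4.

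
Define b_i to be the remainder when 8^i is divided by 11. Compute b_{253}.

6

b_1 = 8; b_2 = 9; b_3 = 6; b_4 = 4; b_5 = 10; b_6 = 3; b_7 = 2; b_8 = 5; b_9 = 7; b_{10} = 1; b_{11} = 8.
Since b_{11} = b_1 = 8, the sequence is periodic with period 10.
So b_{253} = b_{1 + ((253-1) mod 10)} = b_3 = 6.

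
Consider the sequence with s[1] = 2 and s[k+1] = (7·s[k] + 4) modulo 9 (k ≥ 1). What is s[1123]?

s[1] = 2,  s[2] = 0,  s[3] = 4,  s[4] = 5,  s[5] = 3,  s[6] = 7,  s[7] = 8,  s[8] = 6,  s[9] = 1,  s[10] = 2.
Since s[10] = s[1] = 2, the sequence is periodic with period 9.
So s[1123] = s[1 + ((1123-1) mod 9)] = s[7] = 8.

8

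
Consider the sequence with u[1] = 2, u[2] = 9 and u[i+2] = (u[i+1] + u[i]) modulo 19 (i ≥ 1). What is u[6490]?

Computing terms: u[1] = 2,  u[2] = 9,  u[3] = 11,  u[4] = 1,  u[5] = 12,  u[6] = 13,  u[7] = 6,  u[8] = 0,  u[9] = 6,  u[10] = 6,  u[11] = 12,  u[12] = 18,  u[13] = 11,  u[14] = 10,  u[15] = 2,  u[16] = 12,  u[17] = 14,  u[18] = 7,  u[19] = 2,  u[20] = 9.
The sequence repeats with period 18.
(6490 - 1) mod 18 = 9, so u[6490] = u[10] = 6.

6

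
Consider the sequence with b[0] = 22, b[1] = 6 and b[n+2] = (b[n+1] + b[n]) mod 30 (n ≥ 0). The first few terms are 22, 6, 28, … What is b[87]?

14

We have b[0] = 22,  b[1] = 6,  b[2] = 28,  b[3] = 4,  b[4] = 2,  b[5] = 6,  b[6] = 8,  b[7] = 14,  b[8] = 22,  b[9] = 6.
Since (b[8], b[9]) = (b[0], b[1]) = (22, 6) (two consecutive terms determine the rest), the sequence is periodic with period 8.
So b[87] = b[0 + ((87-0) mod 8)] = b[7] = 14.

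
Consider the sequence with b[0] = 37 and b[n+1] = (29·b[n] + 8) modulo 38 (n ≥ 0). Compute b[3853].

Computing terms: b[0] = 37, b[1] = 17, b[2] = 7, b[3] = 21, b[4] = 9, b[5] = 3, b[6] = 19, b[7] = 27, b[8] = 31, b[9] = 33, b[10] = 15, b[11] = 25, b[12] = 11, b[13] = 23, b[14] = 29, b[15] = 13, b[16] = 5, b[17] = 1, b[18] = 37.
The sequence repeats with period 18.
So b[3853] = b[0 + ((3853-0) mod 18)] = b[1] = 17.

17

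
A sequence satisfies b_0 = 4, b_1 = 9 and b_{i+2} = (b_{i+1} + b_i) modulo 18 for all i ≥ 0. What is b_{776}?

7

Computing terms: b_0 = 4,  b_1 = 9,  b_2 = 13,  b_3 = 4,  b_4 = 17,  b_5 = 3,  b_6 = 2,  b_7 = 5,  b_8 = 7,  b_9 = 12,  b_{10} = 1,  b_{11} = 13,  b_{12} = 14,  b_{13} = 9,  b_{14} = 5,  b_{15} = 14,  b_{16} = 1,  b_{17} = 15,  b_{18} = 16,  b_{19} = 13,  b_{20} = 11,  b_{21} = 6,  b_{22} = 17,  b_{23} = 5,  b_{24} = 4,  b_{25} = 9.
The sequence repeats with period 24.
So b_{776} = b_{0 + ((776-0) mod 24)} = b_8 = 7.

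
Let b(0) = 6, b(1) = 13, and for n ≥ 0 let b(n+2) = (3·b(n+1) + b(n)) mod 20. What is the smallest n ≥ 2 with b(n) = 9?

b(0) = 6,  b(1) = 13,  b(2) = 5,  b(3) = 8,  b(4) = 9,  b(5) = 15,  b(6) = 14,  b(7) = 17,  b(8) = 5,  b(9) = 12,  b(10) = 1,  b(11) = 15,  b(12) = 6,  b(13) = 13.
The sequence repeats with period 12.
The value 9 first appears (with n ≥ 2) at b(4).

4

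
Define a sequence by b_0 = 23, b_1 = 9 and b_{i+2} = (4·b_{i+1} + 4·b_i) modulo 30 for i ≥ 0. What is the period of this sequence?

24

Listing terms: b_0 = 23, b_1 = 9, b_2 = 8, b_3 = 8, b_4 = 4, b_5 = 18, b_6 = 28, b_7 = 4, b_8 = 8, b_9 = 18, b_{10} = 14, b_{11} = 8, b_{12} = 28, b_{13} = 24, b_{14} = 28, b_{15} = 28, b_{16} = 14, b_{17} = 18, b_{18} = 8, b_{19} = 14, b_{20} = 28, b_{21} = 18, b_{22} = 4, b_{23} = 28, b_{24} = 8, b_{25} = 24, b_{26} = 8, b_{27} = 8.
Since (b_{26}, b_{27}) = (b_2, b_3) = (8, 8) (two consecutive terms determine the rest), the sequence is eventually periodic: after a pre-period of length 2 it cycles with period 24.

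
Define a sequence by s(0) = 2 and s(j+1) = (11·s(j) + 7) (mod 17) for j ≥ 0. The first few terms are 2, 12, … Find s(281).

We have s(0) = 2, s(1) = 12, s(2) = 3, s(3) = 6, s(4) = 5, s(5) = 11, s(6) = 9, s(7) = 4, s(8) = 0, s(9) = 7, s(10) = 16, s(11) = 13, s(12) = 14, s(13) = 8, s(14) = 10, s(15) = 15, s(16) = 2.
The sequence repeats with period 16.
So s(281) = s(0 + ((281-0) mod 16)) = s(9) = 7.

7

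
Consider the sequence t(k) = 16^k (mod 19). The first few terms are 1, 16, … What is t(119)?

9

t(0) = 1,  t(1) = 16,  t(2) = 9,  t(3) = 11,  t(4) = 5,  t(5) = 4,  t(6) = 7,  t(7) = 17,  t(8) = 6,  t(9) = 1.
Since t(9) = t(0) = 1, the sequence is periodic with period 9.
(119 - 0) mod 9 = 2, so t(119) = t(2) = 9.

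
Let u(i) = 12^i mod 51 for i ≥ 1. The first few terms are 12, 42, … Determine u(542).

We have u(1) = 12, u(2) = 42, u(3) = 45, u(4) = 30, u(5) = 3, u(6) = 36, u(7) = 24, u(8) = 33, u(9) = 39, u(10) = 9, u(11) = 6, u(12) = 21, u(13) = 48, u(14) = 15, u(15) = 27, u(16) = 18, u(17) = 12.
The sequence repeats with period 16.
(542 - 1) mod 16 = 13, so u(542) = u(14) = 15.

15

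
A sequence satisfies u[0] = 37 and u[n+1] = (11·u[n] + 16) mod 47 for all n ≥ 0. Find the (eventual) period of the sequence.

u[0] = 37, u[1] = 0, u[2] = 16, u[3] = 4, u[4] = 13, u[5] = 18, u[6] = 26, u[7] = 20, u[8] = 1, u[9] = 27, u[10] = 31, u[11] = 28, u[12] = 42, u[13] = 8, u[14] = 10, u[15] = 32, u[16] = 39, u[17] = 22, u[18] = 23, u[19] = 34, u[20] = 14, u[21] = 29, u[22] = 6, u[23] = 35, u[24] = 25, u[25] = 9, u[26] = 21, u[27] = 12, u[28] = 7, u[29] = 46, u[30] = 5, u[31] = 24, u[32] = 45, u[33] = 41, u[34] = 44, u[35] = 30, u[36] = 17, u[37] = 15, u[38] = 40, u[39] = 33, u[40] = 3, u[41] = 2, u[42] = 38, u[43] = 11, u[44] = 43, u[45] = 19, u[46] = 37.
The sequence repeats with period 46.

46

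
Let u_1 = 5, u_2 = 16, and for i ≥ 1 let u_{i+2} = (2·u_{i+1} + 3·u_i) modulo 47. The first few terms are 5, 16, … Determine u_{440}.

24

u_1 = 5, u_2 = 16, u_3 = 0, u_4 = 1, u_5 = 2, u_6 = 7, u_7 = 20, u_8 = 14, u_9 = 41, u_{10} = 30, u_{11} = 42, u_{12} = 33, u_{13} = 4, u_{14} = 13, u_{15} = 38, u_{16} = 21, u_{17} = 15, u_{18} = 46, u_{19} = 43, u_{20} = 36, u_{21} = 13, u_{22} = 40, u_{23} = 25, u_{24} = 29, u_{25} = 39, u_{26} = 24, u_{27} = 24, u_{28} = 26, u_{29} = 30, u_{30} = 44, u_{31} = 37, u_{32} = 18, u_{33} = 6, u_{34} = 19, u_{35} = 9, u_{36} = 28, u_{37} = 36, u_{38} = 15, u_{39} = 44, u_{40} = 39, u_{41} = 22, u_{42} = 20, u_{43} = 12, u_{44} = 37, u_{45} = 16, u_{46} = 2, u_{47} = 5, u_{48} = 16.
The sequence repeats with period 46.
(440 - 1) mod 46 = 25, so u_{440} = u_{26} = 24.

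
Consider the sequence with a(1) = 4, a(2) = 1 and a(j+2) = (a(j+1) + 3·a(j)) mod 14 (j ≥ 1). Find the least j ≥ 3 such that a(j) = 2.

Listing terms: a(1) = 4; a(2) = 1; a(3) = 13; a(4) = 2; a(5) = 13; a(6) = 5; a(7) = 2; a(8) = 3; a(9) = 9; a(10) = 4; a(11) = 3; a(12) = 1; a(13) = 10; a(14) = 13; a(15) = 1; a(16) = 12; a(17) = 1; a(18) = 9; a(19) = 12; a(20) = 11; a(21) = 5; a(22) = 10; a(23) = 11; a(24) = 13; a(25) = 4; a(26) = 1.
The sequence repeats with period 24.
The value 2 first appears (with j ≥ 3) at a(4).

4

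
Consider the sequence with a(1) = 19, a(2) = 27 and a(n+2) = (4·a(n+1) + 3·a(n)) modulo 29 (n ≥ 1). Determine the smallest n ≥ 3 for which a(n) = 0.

Listing terms: a(1) = 19; a(2) = 27; a(3) = 20; a(4) = 16; a(5) = 8; a(6) = 22; a(7) = 25; a(8) = 21; a(9) = 14; a(10) = 3; a(11) = 25; a(12) = 22; a(13) = 18; a(14) = 22; a(15) = 26; a(16) = 25; a(17) = 4; a(18) = 4; a(19) = 28; a(20) = 8; a(21) = 0; a(22) = 24; a(23) = 9; a(24) = 21; a(25) = 24; a(26) = 14; a(27) = 12; a(28) = 3; a(29) = 19; a(30) = 27.
The sequence repeats with period 28.
The value 0 first appears (with n ≥ 3) at a(21).

21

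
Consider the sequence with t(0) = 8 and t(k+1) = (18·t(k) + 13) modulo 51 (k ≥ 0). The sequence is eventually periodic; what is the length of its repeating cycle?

We have t(0) = 8; t(1) = 4; t(2) = 34; t(3) = 13; t(4) = 43; t(5) = 22; t(6) = 1; t(7) = 31; t(8) = 10; t(9) = 40; t(10) = 19; t(11) = 49; t(12) = 28; t(13) = 7; t(14) = 37; t(15) = 16; t(16) = 46; t(17) = 25; t(18) = 4.
Since t(18) = t(1) = 4, the sequence is eventually periodic: after a pre-period of length 1 it cycles with period 17.

17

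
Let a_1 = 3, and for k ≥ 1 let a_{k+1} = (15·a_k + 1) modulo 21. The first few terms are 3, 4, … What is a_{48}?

Computing terms: a_1 = 3,  a_2 = 4,  a_3 = 19,  a_4 = 13,  a_5 = 7,  a_6 = 1,  a_7 = 16,  a_8 = 10,  a_9 = 4.
Since a_9 = a_2 = 4, the sequence is eventually periodic: after a pre-period of length 1 it cycles with period 7.
For k ≥ 2, a_k depends only on (k - 2) mod 7. (48 - 2) mod 7 = 4, so a_{48} = a_6 = 1.

1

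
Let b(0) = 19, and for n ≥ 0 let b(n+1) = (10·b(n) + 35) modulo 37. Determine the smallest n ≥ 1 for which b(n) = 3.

1

We have b(0) = 19, b(1) = 3, b(2) = 28, b(3) = 19.
The sequence repeats with period 3.
The value 3 first appears (with n ≥ 1) at b(1).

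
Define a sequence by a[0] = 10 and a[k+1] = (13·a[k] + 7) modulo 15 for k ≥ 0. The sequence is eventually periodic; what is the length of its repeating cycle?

a[0] = 10,  a[1] = 2,  a[2] = 3,  a[3] = 1,  a[4] = 5,  a[5] = 12,  a[6] = 13,  a[7] = 11,  a[8] = 0,  a[9] = 7,  a[10] = 8,  a[11] = 6,  a[12] = 10.
Since a[12] = a[0] = 10, the sequence is periodic with period 12.

12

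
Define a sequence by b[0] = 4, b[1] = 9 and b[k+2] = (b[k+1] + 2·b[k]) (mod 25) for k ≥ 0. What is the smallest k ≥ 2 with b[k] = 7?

18

We have b[0] = 4,  b[1] = 9,  b[2] = 17,  b[3] = 10,  b[4] = 19,  b[5] = 14,  b[6] = 2,  b[7] = 5,  b[8] = 9,  b[9] = 19,  b[10] = 12,  b[11] = 0,  b[12] = 24,  b[13] = 24,  b[14] = 22,  b[15] = 20,  b[16] = 14,  b[17] = 4,  b[18] = 7,  b[19] = 15,  b[20] = 4,  b[21] = 9.
Since (b[20], b[21]) = (b[0], b[1]) = (4, 9) (two consecutive terms determine the rest), the sequence is periodic with period 20.
The value 7 first appears (with k ≥ 2) at b[18].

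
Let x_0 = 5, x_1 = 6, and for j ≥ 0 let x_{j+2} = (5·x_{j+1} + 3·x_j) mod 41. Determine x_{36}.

x_0 = 5, x_1 = 6, x_2 = 4, x_3 = 38, x_4 = 38, x_5 = 17, x_6 = 35, x_7 = 21, x_8 = 5, x_9 = 6.
Since (x_8, x_9) = (x_0, x_1) = (5, 6) (two consecutive terms determine the rest), the sequence is periodic with period 8.
(36 - 0) mod 8 = 4, so x_{36} = x_4 = 38.

38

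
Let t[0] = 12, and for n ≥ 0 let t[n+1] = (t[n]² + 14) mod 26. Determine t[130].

18

Listing terms: t[0] = 12, t[1] = 2, t[2] = 18, t[3] = 0, t[4] = 14, t[5] = 2.
Since t[5] = t[1] = 2, the sequence is eventually periodic: after a pre-period of length 1 it cycles with period 4.
For n ≥ 1, t[n] depends only on (n - 1) mod 4. (130 - 1) mod 4 = 1, so t[130] = t[2] = 18.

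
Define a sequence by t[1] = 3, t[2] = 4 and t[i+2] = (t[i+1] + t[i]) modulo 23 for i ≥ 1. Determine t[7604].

t[1] = 3; t[2] = 4; t[3] = 7; t[4] = 11; t[5] = 18; t[6] = 6; t[7] = 1; t[8] = 7; t[9] = 8; t[10] = 15; t[11] = 0; t[12] = 15; t[13] = 15; t[14] = 7; t[15] = 22; t[16] = 6; t[17] = 5; t[18] = 11; t[19] = 16; t[20] = 4; t[21] = 20; t[22] = 1; t[23] = 21; t[24] = 22; t[25] = 20; t[26] = 19; t[27] = 16; t[28] = 12; t[29] = 5; t[30] = 17; t[31] = 22; t[32] = 16; t[33] = 15; t[34] = 8; t[35] = 0; t[36] = 8; t[37] = 8; t[38] = 16; t[39] = 1; t[40] = 17; t[41] = 18; t[42] = 12; t[43] = 7; t[44] = 19; t[45] = 3; t[46] = 22; t[47] = 2; t[48] = 1; t[49] = 3; t[50] = 4.
Since (t[49], t[50]) = (t[1], t[2]) = (3, 4) (two consecutive terms determine the rest), the sequence is periodic with period 48.
(7604 - 1) mod 48 = 19, so t[7604] = t[20] = 4.

4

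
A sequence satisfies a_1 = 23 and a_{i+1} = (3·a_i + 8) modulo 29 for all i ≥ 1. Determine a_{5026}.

a_1 = 23, a_2 = 19, a_3 = 7, a_4 = 0, a_5 = 8, a_6 = 3, a_7 = 17, a_8 = 1, a_9 = 11, a_{10} = 12, a_{11} = 15, a_{12} = 24, a_{13} = 22, a_{14} = 16, a_{15} = 27, a_{16} = 2, a_{17} = 14, a_{18} = 21, a_{19} = 13, a_{20} = 18, a_{21} = 4, a_{22} = 20, a_{23} = 10, a_{24} = 9, a_{25} = 6, a_{26} = 26, a_{27} = 28, a_{28} = 5, a_{29} = 23.
Since a_{29} = a_1 = 23, the sequence is periodic with period 28.
So a_{5026} = a_{1 + ((5026-1) mod 28)} = a_{14} = 16.

16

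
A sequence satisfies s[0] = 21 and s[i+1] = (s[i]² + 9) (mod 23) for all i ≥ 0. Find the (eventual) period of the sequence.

3

We have s[0] = 21, s[1] = 13, s[2] = 17, s[3] = 22, s[4] = 10, s[5] = 17.
Since s[5] = s[2] = 17, the sequence is eventually periodic: after a pre-period of length 2 it cycles with period 3.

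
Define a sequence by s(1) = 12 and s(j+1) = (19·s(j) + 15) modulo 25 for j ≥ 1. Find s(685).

We have s(1) = 12,  s(2) = 18,  s(3) = 7,  s(4) = 23,  s(5) = 2,  s(6) = 3,  s(7) = 22,  s(8) = 8,  s(9) = 17,  s(10) = 13,  s(11) = 12.
Since s(11) = s(1) = 12, the sequence is periodic with period 10.
So s(685) = s(1 + ((685-1) mod 10)) = s(5) = 2.

2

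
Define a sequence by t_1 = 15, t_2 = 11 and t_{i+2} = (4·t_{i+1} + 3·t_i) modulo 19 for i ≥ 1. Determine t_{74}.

11

Computing terms: t_1 = 15, t_2 = 11, t_3 = 13, t_4 = 9, t_5 = 18, t_6 = 4, t_7 = 13, t_8 = 7, t_9 = 10, t_{10} = 4, t_{11} = 8, t_{12} = 6, t_{13} = 10, t_{14} = 1, t_{15} = 15, t_{16} = 6, t_{17} = 12, t_{18} = 9, t_{19} = 15, t_{20} = 11.
Since (t_{19}, t_{20}) = (t_1, t_2) = (15, 11) (two consecutive terms determine the rest), the sequence is periodic with period 18.
(74 - 1) mod 18 = 1, so t_{74} = t_2 = 11.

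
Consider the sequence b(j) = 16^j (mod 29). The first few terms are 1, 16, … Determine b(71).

Computing terms: b(0) = 1,  b(1) = 16,  b(2) = 24,  b(3) = 7,  b(4) = 25,  b(5) = 23,  b(6) = 20,  b(7) = 1.
The sequence repeats with period 7.
So b(71) = b(0 + ((71-0) mod 7)) = b(1) = 16.

16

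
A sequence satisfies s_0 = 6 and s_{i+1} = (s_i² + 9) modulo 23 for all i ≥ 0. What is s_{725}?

10

We have s_0 = 6,  s_1 = 22,  s_2 = 10,  s_3 = 17,  s_4 = 22.
Since s_4 = s_1 = 22, the sequence is eventually periodic: after a pre-period of length 1 it cycles with period 3.
For i ≥ 1, s_i depends only on (i - 1) mod 3. (725 - 1) mod 3 = 1, so s_{725} = s_2 = 10.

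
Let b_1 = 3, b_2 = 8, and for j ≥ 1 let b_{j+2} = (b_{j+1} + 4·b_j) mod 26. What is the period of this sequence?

b_1 = 3,  b_2 = 8,  b_3 = 20,  b_4 = 0,  b_5 = 2,  b_6 = 2,  b_7 = 10,  b_8 = 18,  b_9 = 6,  b_{10} = 0,  b_{11} = 24,  b_{12} = 24,  b_{13} = 16,  b_{14} = 8,  b_{15} = 20.
Since (b_{14}, b_{15}) = (b_2, b_3) = (8, 20) (two consecutive terms determine the rest), the sequence is eventually periodic: after a pre-period of length 1 it cycles with period 12.

12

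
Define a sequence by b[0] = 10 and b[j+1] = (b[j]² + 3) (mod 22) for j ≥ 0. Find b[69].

1

Computing terms: b[0] = 10; b[1] = 15; b[2] = 8; b[3] = 1; b[4] = 4; b[5] = 19; b[6] = 12; b[7] = 15.
Since b[7] = b[1] = 15, the sequence is eventually periodic: after a pre-period of length 1 it cycles with period 6.
For j ≥ 1, b[j] depends only on (j - 1) mod 6. (69 - 1) mod 6 = 2, so b[69] = b[3] = 1.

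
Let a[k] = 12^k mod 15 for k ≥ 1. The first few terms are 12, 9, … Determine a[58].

Computing terms: a[1] = 12, a[2] = 9, a[3] = 3, a[4] = 6, a[5] = 12.
Since a[5] = a[1] = 12, the sequence is periodic with period 4.
So a[58] = a[1 + ((58-1) mod 4)] = a[2] = 9.

9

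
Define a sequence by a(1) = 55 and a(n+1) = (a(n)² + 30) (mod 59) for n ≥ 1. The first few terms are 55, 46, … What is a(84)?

16

a(1) = 55,  a(2) = 46,  a(3) = 22,  a(4) = 42,  a(5) = 24,  a(6) = 16,  a(7) = 50,  a(8) = 52,  a(9) = 20,  a(10) = 17,  a(11) = 24.
Since a(11) = a(5) = 24, the sequence is eventually periodic: after a pre-period of length 4 it cycles with period 6.
For n ≥ 5, a(n) depends only on (n - 5) mod 6. (84 - 5) mod 6 = 1, so a(84) = a(6) = 16.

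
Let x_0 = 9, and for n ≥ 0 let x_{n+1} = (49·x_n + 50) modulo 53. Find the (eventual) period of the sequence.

13

Listing terms: x_0 = 9; x_1 = 14; x_2 = 47; x_3 = 21; x_4 = 19; x_5 = 27; x_6 = 48; x_7 = 17; x_8 = 35; x_9 = 16; x_{10} = 39; x_{11} = 0; x_{12} = 50; x_{13} = 9.
Since x_{13} = x_0 = 9, the sequence is periodic with period 13.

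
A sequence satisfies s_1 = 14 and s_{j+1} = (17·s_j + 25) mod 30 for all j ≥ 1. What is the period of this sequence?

4

Listing terms: s_1 = 14; s_2 = 23; s_3 = 26; s_4 = 17; s_5 = 14.
Since s_5 = s_1 = 14, the sequence is periodic with period 4.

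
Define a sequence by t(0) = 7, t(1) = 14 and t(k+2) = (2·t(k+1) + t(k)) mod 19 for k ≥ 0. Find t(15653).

Listing terms: t(0) = 7; t(1) = 14; t(2) = 16; t(3) = 8; t(4) = 13; t(5) = 15; t(6) = 5; t(7) = 6; t(8) = 17; t(9) = 2; t(10) = 2; t(11) = 6; t(12) = 14; t(13) = 15; t(14) = 6; t(15) = 8; t(16) = 3; t(17) = 14; t(18) = 12; t(19) = 0; t(20) = 12; t(21) = 5; t(22) = 3; t(23) = 11; t(24) = 6; t(25) = 4; t(26) = 14; t(27) = 13; t(28) = 2; t(29) = 17; t(30) = 17; t(31) = 13; t(32) = 5; t(33) = 4; t(34) = 13; t(35) = 11; t(36) = 16; t(37) = 5; t(38) = 7; t(39) = 0; t(40) = 7; t(41) = 14.
Since (t(40), t(41)) = (t(0), t(1)) = (7, 14) (two consecutive terms determine the rest), the sequence is periodic with period 40.
(15653 - 0) mod 40 = 13, so t(15653) = t(13) = 15.

15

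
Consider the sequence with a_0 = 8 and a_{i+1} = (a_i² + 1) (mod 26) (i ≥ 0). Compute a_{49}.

Computing terms: a_0 = 8,  a_1 = 13,  a_2 = 14,  a_3 = 15,  a_4 = 18,  a_5 = 13.
Since a_5 = a_1 = 13, the sequence is eventually periodic: after a pre-period of length 1 it cycles with period 4.
For i ≥ 1, a_i depends only on (i - 1) mod 4. (49 - 1) mod 4 = 0, so a_{49} = a_1 = 13.

13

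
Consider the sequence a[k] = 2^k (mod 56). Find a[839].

32

Listing terms: a[1] = 2, a[2] = 4, a[3] = 8, a[4] = 16, a[5] = 32, a[6] = 8.
Since a[6] = a[3] = 8, the sequence is eventually periodic: after a pre-period of length 2 it cycles with period 3.
For k ≥ 3, a[k] depends only on (k - 3) mod 3. (839 - 3) mod 3 = 2, so a[839] = a[5] = 32.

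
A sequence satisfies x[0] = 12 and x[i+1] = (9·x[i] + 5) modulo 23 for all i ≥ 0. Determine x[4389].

x[0] = 12; x[1] = 21; x[2] = 10; x[3] = 3; x[4] = 9; x[5] = 17; x[6] = 20; x[7] = 1; x[8] = 14; x[9] = 16; x[10] = 11; x[11] = 12.
The sequence repeats with period 11.
So x[4389] = x[0 + ((4389-0) mod 11)] = x[0] = 12.

12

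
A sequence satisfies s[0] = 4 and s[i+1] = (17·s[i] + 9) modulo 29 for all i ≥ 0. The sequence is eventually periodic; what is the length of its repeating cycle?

Computing terms: s[0] = 4; s[1] = 19; s[2] = 13; s[3] = 27; s[4] = 4.
The sequence repeats with period 4.

4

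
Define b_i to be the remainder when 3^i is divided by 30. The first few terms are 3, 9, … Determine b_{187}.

27

b_1 = 3; b_2 = 9; b_3 = 27; b_4 = 21; b_5 = 3.
Since b_5 = b_1 = 3, the sequence is periodic with period 4.
So b_{187} = b_{1 + ((187-1) mod 4)} = b_3 = 27.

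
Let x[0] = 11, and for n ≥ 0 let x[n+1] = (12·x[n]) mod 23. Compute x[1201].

Computing terms: x[0] = 11; x[1] = 17; x[2] = 20; x[3] = 10; x[4] = 5; x[5] = 14; x[6] = 7; x[7] = 15; x[8] = 19; x[9] = 21; x[10] = 22; x[11] = 11.
The sequence repeats with period 11.
So x[1201] = x[0 + ((1201-0) mod 11)] = x[2] = 20.

20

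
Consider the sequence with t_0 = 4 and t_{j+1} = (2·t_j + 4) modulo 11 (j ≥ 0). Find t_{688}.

9

Listing terms: t_0 = 4,  t_1 = 1,  t_2 = 6,  t_3 = 5,  t_4 = 3,  t_5 = 10,  t_6 = 2,  t_7 = 8,  t_8 = 9,  t_9 = 0,  t_{10} = 4.
Since t_{10} = t_0 = 4, the sequence is periodic with period 10.
So t_{688} = t_{0 + ((688-0) mod 10)} = t_8 = 9.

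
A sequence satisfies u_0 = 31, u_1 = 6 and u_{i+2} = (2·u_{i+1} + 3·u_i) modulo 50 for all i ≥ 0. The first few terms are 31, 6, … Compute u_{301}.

Listing terms: u_0 = 31; u_1 = 6; u_2 = 5; u_3 = 28; u_4 = 21; u_5 = 26; u_6 = 15; u_7 = 8; u_8 = 11; u_9 = 46; u_{10} = 25; u_{11} = 38; u_{12} = 1; u_{13} = 16; u_{14} = 35; u_{15} = 18; u_{16} = 41; u_{17} = 36; u_{18} = 45; u_{19} = 48; u_{20} = 31; u_{21} = 6.
The sequence repeats with period 20.
(301 - 0) mod 20 = 1, so u_{301} = u_1 = 6.

6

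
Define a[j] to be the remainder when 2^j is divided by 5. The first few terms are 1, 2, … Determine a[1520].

1

We have a[0] = 1,  a[1] = 2,  a[2] = 4,  a[3] = 3,  a[4] = 1.
Since a[4] = a[0] = 1, the sequence is periodic with period 4.
So a[1520] = a[0 + ((1520-0) mod 4)] = a[0] = 1.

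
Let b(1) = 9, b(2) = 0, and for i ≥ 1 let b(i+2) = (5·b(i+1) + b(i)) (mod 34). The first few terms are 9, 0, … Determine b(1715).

Computing terms: b(1) = 9, b(2) = 0, b(3) = 9, b(4) = 11, b(5) = 30, b(6) = 25, b(7) = 19, b(8) = 18, b(9) = 7, b(10) = 19, b(11) = 0, b(12) = 19, b(13) = 27, b(14) = 18, b(15) = 15, b(16) = 25, b(17) = 4, b(18) = 11, b(19) = 25, b(20) = 0, b(21) = 25, b(22) = 23, b(23) = 4, b(24) = 9, b(25) = 15, b(26) = 16, b(27) = 27, b(28) = 15, b(29) = 0, b(30) = 15, b(31) = 7, b(32) = 16, b(33) = 19, b(34) = 9, b(35) = 30, b(36) = 23, b(37) = 9, b(38) = 0.
The sequence repeats with period 36.
So b(1715) = b(1 + ((1715-1) mod 36)) = b(23) = 4.

4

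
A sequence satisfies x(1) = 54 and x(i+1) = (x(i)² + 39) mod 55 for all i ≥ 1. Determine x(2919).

39

x(1) = 54; x(2) = 40; x(3) = 44; x(4) = 50; x(5) = 9; x(6) = 10; x(7) = 29; x(8) = 0; x(9) = 39; x(10) = 20; x(11) = 54.
The sequence repeats with period 10.
So x(2919) = x(1 + ((2919-1) mod 10)) = x(9) = 39.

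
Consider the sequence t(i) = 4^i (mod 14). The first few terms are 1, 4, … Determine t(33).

8

Listing terms: t(0) = 1, t(1) = 4, t(2) = 2, t(3) = 8, t(4) = 4.
Since t(4) = t(1) = 4, the sequence is eventually periodic: after a pre-period of length 1 it cycles with period 3.
For i ≥ 1, t(i) depends only on (i - 1) mod 3. (33 - 1) mod 3 = 2, so t(33) = t(3) = 8.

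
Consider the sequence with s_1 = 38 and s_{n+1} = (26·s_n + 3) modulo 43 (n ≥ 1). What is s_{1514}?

2

Computing terms: s_1 = 38, s_2 = 2, s_3 = 12, s_4 = 14, s_5 = 23, s_6 = 42, s_7 = 20, s_8 = 7, s_9 = 13, s_{10} = 40, s_{11} = 11, s_{12} = 31, s_{13} = 35, s_{14} = 10, s_{15} = 5, s_{16} = 4, s_{17} = 21, s_{18} = 33, s_{19} = 1, s_{20} = 29, s_{21} = 26, s_{22} = 34, s_{23} = 27, s_{24} = 17, s_{25} = 15, s_{26} = 6, s_{27} = 30, s_{28} = 9, s_{29} = 22, s_{30} = 16, s_{31} = 32, s_{32} = 18, s_{33} = 41, s_{34} = 37, s_{35} = 19, s_{36} = 24, s_{37} = 25, s_{38} = 8, s_{39} = 39, s_{40} = 28, s_{41} = 0, s_{42} = 3, s_{43} = 38.
Since s_{43} = s_1 = 38, the sequence is periodic with period 42.
(1514 - 1) mod 42 = 1, so s_{1514} = s_2 = 2.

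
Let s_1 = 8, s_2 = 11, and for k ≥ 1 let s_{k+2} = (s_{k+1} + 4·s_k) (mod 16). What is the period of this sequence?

s_1 = 8, s_2 = 11, s_3 = 11, s_4 = 7, s_5 = 3, s_6 = 15, s_7 = 11, s_8 = 7.
Since (s_7, s_8) = (s_3, s_4) = (11, 7) (two consecutive terms determine the rest), the sequence is eventually periodic: after a pre-period of length 2 it cycles with period 4.

4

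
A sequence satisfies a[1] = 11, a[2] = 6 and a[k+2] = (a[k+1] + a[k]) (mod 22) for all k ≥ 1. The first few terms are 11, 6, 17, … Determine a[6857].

Computing terms: a[1] = 11, a[2] = 6, a[3] = 17, a[4] = 1, a[5] = 18, a[6] = 19, a[7] = 15, a[8] = 12, a[9] = 5, a[10] = 17, a[11] = 0, a[12] = 17, a[13] = 17, a[14] = 12, a[15] = 7, a[16] = 19, a[17] = 4, a[18] = 1, a[19] = 5, a[20] = 6, a[21] = 11, a[22] = 17, a[23] = 6, a[24] = 1, a[25] = 7, a[26] = 8, a[27] = 15, a[28] = 1, a[29] = 16, a[30] = 17, a[31] = 11, a[32] = 6.
The sequence repeats with period 30.
(6857 - 1) mod 30 = 16, so a[6857] = a[17] = 4.

4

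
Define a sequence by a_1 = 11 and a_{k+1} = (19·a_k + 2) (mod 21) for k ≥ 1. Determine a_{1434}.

6

We have a_1 = 11; a_2 = 1; a_3 = 0; a_4 = 2; a_5 = 19; a_6 = 6; a_7 = 11.
Since a_7 = a_1 = 11, the sequence is periodic with period 6.
So a_{1434} = a_{1 + ((1434-1) mod 6)} = a_6 = 6.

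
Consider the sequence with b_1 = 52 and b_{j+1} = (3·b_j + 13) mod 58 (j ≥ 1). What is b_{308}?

We have b_1 = 52, b_2 = 53, b_3 = 56, b_4 = 7, b_5 = 34, b_6 = 57, b_7 = 10, b_8 = 43, b_9 = 26, b_{10} = 33, b_{11} = 54, b_{12} = 1, b_{13} = 16, b_{14} = 3, b_{15} = 22, b_{16} = 21, b_{17} = 18, b_{18} = 9, b_{19} = 40, b_{20} = 17, b_{21} = 6, b_{22} = 31, b_{23} = 48, b_{24} = 41, b_{25} = 20, b_{26} = 15, b_{27} = 0, b_{28} = 13, b_{29} = 52.
Since b_{29} = b_1 = 52, the sequence is periodic with period 28.
(308 - 1) mod 28 = 27, so b_{308} = b_{28} = 13.

13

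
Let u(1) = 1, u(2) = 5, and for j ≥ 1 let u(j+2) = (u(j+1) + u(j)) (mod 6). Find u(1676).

5

We have u(1) = 1; u(2) = 5; u(3) = 0; u(4) = 5; u(5) = 5; u(6) = 4; u(7) = 3; u(8) = 1; u(9) = 4; u(10) = 5; u(11) = 3; u(12) = 2; u(13) = 5; u(14) = 1; u(15) = 0; u(16) = 1; u(17) = 1; u(18) = 2; u(19) = 3; u(20) = 5; u(21) = 2; u(22) = 1; u(23) = 3; u(24) = 4; u(25) = 1; u(26) = 5.
The sequence repeats with period 24.
So u(1676) = u(1 + ((1676-1) mod 24)) = u(20) = 5.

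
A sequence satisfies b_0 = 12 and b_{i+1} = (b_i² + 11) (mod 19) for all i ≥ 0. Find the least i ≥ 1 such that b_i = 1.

2

b_0 = 12,  b_1 = 3,  b_2 = 1,  b_3 = 12.
Since b_3 = b_0 = 12, the sequence is periodic with period 3.
The value 1 first appears (with i ≥ 1) at b_2.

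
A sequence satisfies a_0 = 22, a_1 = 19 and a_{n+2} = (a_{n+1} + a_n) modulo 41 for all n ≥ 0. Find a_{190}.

Listing terms: a_0 = 22,  a_1 = 19,  a_2 = 0,  a_3 = 19,  a_4 = 19,  a_5 = 38,  a_6 = 16,  a_7 = 13,  a_8 = 29,  a_9 = 1,  a_{10} = 30,  a_{11} = 31,  a_{12} = 20,  a_{13} = 10,  a_{14} = 30,  a_{15} = 40,  a_{16} = 29,  a_{17} = 28,  a_{18} = 16,  a_{19} = 3,  a_{20} = 19,  a_{21} = 22,  a_{22} = 0,  a_{23} = 22,  a_{24} = 22,  a_{25} = 3,  a_{26} = 25,  a_{27} = 28,  a_{28} = 12,  a_{29} = 40,  a_{30} = 11,  a_{31} = 10,  a_{32} = 21,  a_{33} = 31,  a_{34} = 11,  a_{35} = 1,  a_{36} = 12,  a_{37} = 13,  a_{38} = 25,  a_{39} = 38,  a_{40} = 22,  a_{41} = 19.
Since (a_{40}, a_{41}) = (a_0, a_1) = (22, 19) (two consecutive terms determine the rest), the sequence is periodic with period 40.
So a_{190} = a_{0 + ((190-0) mod 40)} = a_{30} = 11.

11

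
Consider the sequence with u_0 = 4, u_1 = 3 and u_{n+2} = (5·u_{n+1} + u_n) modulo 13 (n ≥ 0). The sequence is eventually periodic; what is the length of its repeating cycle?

12

We have u_0 = 4,  u_1 = 3,  u_2 = 6,  u_3 = 7,  u_4 = 2,  u_5 = 4,  u_6 = 9,  u_7 = 10,  u_8 = 7,  u_9 = 6,  u_{10} = 11,  u_{11} = 9,  u_{12} = 4,  u_{13} = 3.
The sequence repeats with period 12.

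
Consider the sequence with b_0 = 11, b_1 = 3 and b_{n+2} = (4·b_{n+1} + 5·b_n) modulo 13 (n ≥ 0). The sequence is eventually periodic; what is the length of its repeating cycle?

4

Listing terms: b_0 = 11; b_1 = 3; b_2 = 2; b_3 = 10; b_4 = 11; b_5 = 3.
Since (b_4, b_5) = (b_0, b_1) = (11, 3) (two consecutive terms determine the rest), the sequence is periodic with period 4.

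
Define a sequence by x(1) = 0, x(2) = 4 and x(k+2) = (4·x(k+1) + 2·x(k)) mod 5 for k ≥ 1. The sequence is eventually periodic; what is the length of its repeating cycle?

x(1) = 0, x(2) = 4, x(3) = 1, x(4) = 2, x(5) = 0, x(6) = 4.
The sequence repeats with period 4.

4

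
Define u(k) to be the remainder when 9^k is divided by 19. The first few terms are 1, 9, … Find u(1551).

7

u(0) = 1,  u(1) = 9,  u(2) = 5,  u(3) = 7,  u(4) = 6,  u(5) = 16,  u(6) = 11,  u(7) = 4,  u(8) = 17,  u(9) = 1.
Since u(9) = u(0) = 1, the sequence is periodic with period 9.
(1551 - 0) mod 9 = 3, so u(1551) = u(3) = 7.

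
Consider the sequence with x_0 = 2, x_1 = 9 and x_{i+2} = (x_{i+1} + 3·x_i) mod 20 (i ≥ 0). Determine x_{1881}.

14

Computing terms: x_0 = 2,  x_1 = 9,  x_2 = 15,  x_3 = 2,  x_4 = 7,  x_5 = 13,  x_6 = 14,  x_7 = 13,  x_8 = 15,  x_9 = 14,  x_{10} = 19,  x_{11} = 1,  x_{12} = 18,  x_{13} = 1,  x_{14} = 15,  x_{15} = 18,  x_{16} = 3,  x_{17} = 17,  x_{18} = 6,  x_{19} = 17,  x_{20} = 15,  x_{21} = 6,  x_{22} = 11,  x_{23} = 9,  x_{24} = 2,  x_{25} = 9.
Since (x_{24}, x_{25}) = (x_0, x_1) = (2, 9) (two consecutive terms determine the rest), the sequence is periodic with period 24.
So x_{1881} = x_{0 + ((1881-0) mod 24)} = x_9 = 14.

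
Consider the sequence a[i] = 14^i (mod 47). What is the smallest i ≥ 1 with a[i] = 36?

Listing terms: a[0] = 1, a[1] = 14, a[2] = 8, a[3] = 18, a[4] = 17, a[5] = 3, a[6] = 42, a[7] = 24, a[8] = 7, a[9] = 4, a[10] = 9, a[11] = 32, a[12] = 25, a[13] = 21, a[14] = 12, a[15] = 27, a[16] = 2, a[17] = 28, a[18] = 16, a[19] = 36, a[20] = 34, a[21] = 6, a[22] = 37, a[23] = 1.
The sequence repeats with period 23.
The value 36 first appears (with i ≥ 1) at a[19].

19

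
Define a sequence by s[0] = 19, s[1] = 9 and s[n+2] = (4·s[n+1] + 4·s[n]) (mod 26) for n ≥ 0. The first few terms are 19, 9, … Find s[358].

We have s[0] = 19,  s[1] = 9,  s[2] = 8,  s[3] = 16,  s[4] = 18,  s[5] = 6,  s[6] = 18,  s[7] = 18,  s[8] = 14,  s[9] = 24,  s[10] = 22,  s[11] = 2,  s[12] = 18,  s[13] = 2,  s[14] = 2,  s[15] = 16,  s[16] = 20,  s[17] = 14,  s[18] = 6,  s[19] = 2,  s[20] = 6,  s[21] = 6,  s[22] = 22,  s[23] = 8,  s[24] = 16.
Since (s[23], s[24]) = (s[2], s[3]) = (8, 16) (two consecutive terms determine the rest), the sequence is eventually periodic: after a pre-period of length 2 it cycles with period 21.
For n ≥ 2, s[n] depends only on (n - 2) mod 21. (358 - 2) mod 21 = 20, so s[358] = s[22] = 22.

22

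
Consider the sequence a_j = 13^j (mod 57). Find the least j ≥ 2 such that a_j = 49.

6

We have a_1 = 13; a_2 = 55; a_3 = 31; a_4 = 4; a_5 = 52; a_6 = 49; a_7 = 10; a_8 = 16; a_9 = 37; a_{10} = 25; a_{11} = 40; a_{12} = 7; a_{13} = 34; a_{14} = 43; a_{15} = 46; a_{16} = 28; a_{17} = 22; a_{18} = 1; a_{19} = 13.
Since a_{19} = a_1 = 13, the sequence is periodic with period 18.
The value 49 first appears (with j ≥ 2) at a_6.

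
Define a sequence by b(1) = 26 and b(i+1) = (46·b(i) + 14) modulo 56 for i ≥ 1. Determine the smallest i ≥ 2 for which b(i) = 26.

Computing terms: b(1) = 26; b(2) = 34; b(3) = 10; b(4) = 26.
The sequence repeats with period 3.
The value 26 next appears (with i ≥ 2) at b(4).

4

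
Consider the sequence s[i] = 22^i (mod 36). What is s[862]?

Listing terms: s[0] = 1,  s[1] = 22,  s[2] = 16,  s[3] = 28,  s[4] = 4,  s[5] = 16.
Since s[5] = s[2] = 16, the sequence is eventually periodic: after a pre-period of length 2 it cycles with period 3.
For i ≥ 2, s[i] depends only on (i - 2) mod 3. (862 - 2) mod 3 = 2, so s[862] = s[4] = 4.

4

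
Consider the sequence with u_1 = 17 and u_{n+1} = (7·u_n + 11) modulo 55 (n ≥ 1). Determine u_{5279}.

21

u_1 = 17; u_2 = 20; u_3 = 41; u_4 = 23; u_5 = 7; u_6 = 5; u_7 = 46; u_8 = 3; u_9 = 32; u_{10} = 15; u_{11} = 6; u_{12} = 53; u_{13} = 52; u_{14} = 45; u_{15} = 51; u_{16} = 38; u_{17} = 2; u_{18} = 25; u_{19} = 21; u_{20} = 48; u_{21} = 17.
Since u_{21} = u_1 = 17, the sequence is periodic with period 20.
(5279 - 1) mod 20 = 18, so u_{5279} = u_{19} = 21.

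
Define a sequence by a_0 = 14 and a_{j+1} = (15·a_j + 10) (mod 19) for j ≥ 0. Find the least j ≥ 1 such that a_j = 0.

Listing terms: a_0 = 14, a_1 = 11, a_2 = 4, a_3 = 13, a_4 = 15, a_5 = 7, a_6 = 1, a_7 = 6, a_8 = 5, a_9 = 9, a_{10} = 12, a_{11} = 0, a_{12} = 10, a_{13} = 8, a_{14} = 16, a_{15} = 3, a_{16} = 17, a_{17} = 18, a_{18} = 14.
Since a_{18} = a_0 = 14, the sequence is periodic with period 18.
The value 0 first appears (with j ≥ 1) at a_{11}.

11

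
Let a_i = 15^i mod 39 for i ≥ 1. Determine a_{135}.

21

We have a_1 = 15, a_2 = 30, a_3 = 21, a_4 = 3, a_5 = 6, a_6 = 12, a_7 = 24, a_8 = 9, a_9 = 18, a_{10} = 36, a_{11} = 33, a_{12} = 27, a_{13} = 15.
Since a_{13} = a_1 = 15, the sequence is periodic with period 12.
So a_{135} = a_{1 + ((135-1) mod 12)} = a_3 = 21.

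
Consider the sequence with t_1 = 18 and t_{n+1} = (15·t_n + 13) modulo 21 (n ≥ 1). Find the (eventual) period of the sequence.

Computing terms: t_1 = 18; t_2 = 10; t_3 = 16; t_4 = 1; t_5 = 7; t_6 = 13; t_7 = 19; t_8 = 4; t_9 = 10.
Since t_9 = t_2 = 10, the sequence is eventually periodic: after a pre-period of length 1 it cycles with period 7.

7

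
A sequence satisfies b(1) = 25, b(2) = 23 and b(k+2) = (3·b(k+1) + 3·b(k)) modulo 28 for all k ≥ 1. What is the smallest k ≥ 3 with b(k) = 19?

23

We have b(1) = 25,  b(2) = 23,  b(3) = 4,  b(4) = 25,  b(5) = 3,  b(6) = 0,  b(7) = 9,  b(8) = 27,  b(9) = 24,  b(10) = 13,  b(11) = 27,  b(12) = 8,  b(13) = 21,  b(14) = 3,  b(15) = 16,  b(16) = 1,  b(17) = 23,  b(18) = 16,  b(19) = 5,  b(20) = 7,  b(21) = 8,  b(22) = 17,  b(23) = 19,  b(24) = 24,  b(25) = 17,  b(26) = 11,  b(27) = 0,  b(28) = 5,  b(29) = 15,  b(30) = 4,  b(31) = 1,  b(32) = 15,  b(33) = 20,  b(34) = 21,  b(35) = 11,  b(36) = 12,  b(37) = 13,  b(38) = 19,  b(39) = 12,  b(40) = 9,  b(41) = 7,  b(42) = 20,  b(43) = 25,  b(44) = 23.
Since (b(43), b(44)) = (b(1), b(2)) = (25, 23) (two consecutive terms determine the rest), the sequence is periodic with period 42.
The value 19 first appears (with k ≥ 3) at b(23).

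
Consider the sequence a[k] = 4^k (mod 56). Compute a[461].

a[1] = 4; a[2] = 16; a[3] = 8; a[4] = 32; a[5] = 16.
Since a[5] = a[2] = 16, the sequence is eventually periodic: after a pre-period of length 1 it cycles with period 3.
For k ≥ 2, a[k] depends only on (k - 2) mod 3. (461 - 2) mod 3 = 0, so a[461] = a[2] = 16.

16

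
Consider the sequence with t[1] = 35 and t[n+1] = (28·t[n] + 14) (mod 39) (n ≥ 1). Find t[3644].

31

t[1] = 35, t[2] = 19, t[3] = 0, t[4] = 14, t[5] = 16, t[6] = 33, t[7] = 2, t[8] = 31, t[9] = 24, t[10] = 23, t[11] = 34, t[12] = 30, t[13] = 35.
The sequence repeats with period 12.
(3644 - 1) mod 12 = 7, so t[3644] = t[8] = 31.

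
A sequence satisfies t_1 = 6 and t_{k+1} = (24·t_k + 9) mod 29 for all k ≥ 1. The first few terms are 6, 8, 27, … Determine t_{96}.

Computing terms: t_1 = 6, t_2 = 8, t_3 = 27, t_4 = 19, t_5 = 1, t_6 = 4, t_7 = 18, t_8 = 6.
Since t_8 = t_1 = 6, the sequence is periodic with period 7.
(96 - 1) mod 7 = 4, so t_{96} = t_5 = 1.

1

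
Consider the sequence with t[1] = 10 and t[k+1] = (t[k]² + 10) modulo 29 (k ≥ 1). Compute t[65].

We have t[1] = 10,  t[2] = 23,  t[3] = 17,  t[4] = 9,  t[5] = 4,  t[6] = 26,  t[7] = 19,  t[8] = 23.
Since t[8] = t[2] = 23, the sequence is eventually periodic: after a pre-period of length 1 it cycles with period 6.
For k ≥ 2, t[k] depends only on (k - 2) mod 6. (65 - 2) mod 6 = 3, so t[65] = t[5] = 4.

4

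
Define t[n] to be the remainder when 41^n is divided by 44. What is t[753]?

Computing terms: t[0] = 1; t[1] = 41; t[2] = 9; t[3] = 17; t[4] = 37; t[5] = 21; t[6] = 25; t[7] = 13; t[8] = 5; t[9] = 29; t[10] = 1.
The sequence repeats with period 10.
(753 - 0) mod 10 = 3, so t[753] = t[3] = 17.

17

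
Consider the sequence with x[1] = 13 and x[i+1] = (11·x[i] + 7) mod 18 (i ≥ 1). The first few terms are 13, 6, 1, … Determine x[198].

x[1] = 13,  x[2] = 6,  x[3] = 1,  x[4] = 0,  x[5] = 7,  x[6] = 12,  x[7] = 13.
The sequence repeats with period 6.
(198 - 1) mod 6 = 5, so x[198] = x[6] = 12.

12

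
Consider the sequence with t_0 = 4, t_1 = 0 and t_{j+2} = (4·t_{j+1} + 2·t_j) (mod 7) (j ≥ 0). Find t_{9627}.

3

Listing terms: t_0 = 4, t_1 = 0, t_2 = 1, t_3 = 4, t_4 = 4, t_5 = 3, t_6 = 6, t_7 = 2, t_8 = 6, t_9 = 0, t_{10} = 5, t_{11} = 6, t_{12} = 6, t_{13} = 1, t_{14} = 2, t_{15} = 3, t_{16} = 2, t_{17} = 0, t_{18} = 4, t_{19} = 2, t_{20} = 2, t_{21} = 5, t_{22} = 3, t_{23} = 1, t_{24} = 3, t_{25} = 0, t_{26} = 6, t_{27} = 3, t_{28} = 3, t_{29} = 4, t_{30} = 1, t_{31} = 5, t_{32} = 1, t_{33} = 0, t_{34} = 2, t_{35} = 1, t_{36} = 1, t_{37} = 6, t_{38} = 5, t_{39} = 4, t_{40} = 5, t_{41} = 0, t_{42} = 3, t_{43} = 5, t_{44} = 5, t_{45} = 2, t_{46} = 4, t_{47} = 6, t_{48} = 4, t_{49} = 0.
The sequence repeats with period 48.
(9627 - 0) mod 48 = 27, so t_{9627} = t_{27} = 3.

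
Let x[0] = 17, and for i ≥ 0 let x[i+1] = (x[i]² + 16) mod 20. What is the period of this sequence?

x[0] = 17,  x[1] = 5,  x[2] = 1,  x[3] = 17.
Since x[3] = x[0] = 17, the sequence is periodic with period 3.

3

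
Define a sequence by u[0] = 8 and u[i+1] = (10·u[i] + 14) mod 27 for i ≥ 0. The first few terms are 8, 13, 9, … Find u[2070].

Listing terms: u[0] = 8, u[1] = 13, u[2] = 9, u[3] = 23, u[4] = 1, u[5] = 24, u[6] = 11, u[7] = 16, u[8] = 12, u[9] = 26, u[10] = 4, u[11] = 0, u[12] = 14, u[13] = 19, u[14] = 15, u[15] = 2, u[16] = 7, u[17] = 3, u[18] = 17, u[19] = 22, u[20] = 18, u[21] = 5, u[22] = 10, u[23] = 6, u[24] = 20, u[25] = 25, u[26] = 21, u[27] = 8.
The sequence repeats with period 27.
(2070 - 0) mod 27 = 18, so u[2070] = u[18] = 17.

17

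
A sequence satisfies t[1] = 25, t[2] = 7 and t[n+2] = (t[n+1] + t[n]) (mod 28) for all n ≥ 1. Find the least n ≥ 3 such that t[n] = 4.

Computing terms: t[1] = 25, t[2] = 7, t[3] = 4, t[4] = 11, t[5] = 15, t[6] = 26, t[7] = 13, t[8] = 11, t[9] = 24, t[10] = 7, t[11] = 3, t[12] = 10, t[13] = 13, t[14] = 23, t[15] = 8, t[16] = 3, t[17] = 11, t[18] = 14, t[19] = 25, t[20] = 11, t[21] = 8, t[22] = 19, t[23] = 27, t[24] = 18, t[25] = 17, t[26] = 7, t[27] = 24, t[28] = 3, t[29] = 27, t[30] = 2, t[31] = 1, t[32] = 3, t[33] = 4, t[34] = 7, t[35] = 11, t[36] = 18, t[37] = 1, t[38] = 19, t[39] = 20, t[40] = 11, t[41] = 3, t[42] = 14, t[43] = 17, t[44] = 3, t[45] = 20, t[46] = 23, t[47] = 15, t[48] = 10, t[49] = 25, t[50] = 7.
Since (t[49], t[50]) = (t[1], t[2]) = (25, 7) (two consecutive terms determine the rest), the sequence is periodic with period 48.
The value 4 first appears (with n ≥ 3) at t[3].

3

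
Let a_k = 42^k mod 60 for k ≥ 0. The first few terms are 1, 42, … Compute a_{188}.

36

Computing terms: a_0 = 1, a_1 = 42, a_2 = 24, a_3 = 48, a_4 = 36, a_5 = 12, a_6 = 24.
Since a_6 = a_2 = 24, the sequence is eventually periodic: after a pre-period of length 2 it cycles with period 4.
For k ≥ 2, a_k depends only on (k - 2) mod 4. (188 - 2) mod 4 = 2, so a_{188} = a_4 = 36.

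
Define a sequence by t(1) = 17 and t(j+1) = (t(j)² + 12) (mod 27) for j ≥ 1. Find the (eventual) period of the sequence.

Computing terms: t(1) = 17,  t(2) = 4,  t(3) = 1,  t(4) = 13,  t(5) = 19,  t(6) = 22,  t(7) = 10,  t(8) = 4.
Since t(8) = t(2) = 4, the sequence is eventually periodic: after a pre-period of length 1 it cycles with period 6.

6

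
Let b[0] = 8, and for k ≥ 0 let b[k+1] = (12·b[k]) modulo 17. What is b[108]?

15

We have b[0] = 8; b[1] = 11; b[2] = 13; b[3] = 3; b[4] = 2; b[5] = 7; b[6] = 16; b[7] = 5; b[8] = 9; b[9] = 6; b[10] = 4; b[11] = 14; b[12] = 15; b[13] = 10; b[14] = 1; b[15] = 12; b[16] = 8.
Since b[16] = b[0] = 8, the sequence is periodic with period 16.
(108 - 0) mod 16 = 12, so b[108] = b[12] = 15.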